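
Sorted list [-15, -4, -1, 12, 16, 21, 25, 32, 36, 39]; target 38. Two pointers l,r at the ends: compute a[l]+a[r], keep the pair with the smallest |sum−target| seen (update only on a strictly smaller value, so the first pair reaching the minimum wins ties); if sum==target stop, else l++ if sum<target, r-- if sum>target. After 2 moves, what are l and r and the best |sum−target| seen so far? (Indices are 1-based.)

l=3, r=10, best |Δ|=3

l=1 r=10: -15+39=24 d=14 *, l++
l=2 r=10: -4+39=35 d=3 *, l++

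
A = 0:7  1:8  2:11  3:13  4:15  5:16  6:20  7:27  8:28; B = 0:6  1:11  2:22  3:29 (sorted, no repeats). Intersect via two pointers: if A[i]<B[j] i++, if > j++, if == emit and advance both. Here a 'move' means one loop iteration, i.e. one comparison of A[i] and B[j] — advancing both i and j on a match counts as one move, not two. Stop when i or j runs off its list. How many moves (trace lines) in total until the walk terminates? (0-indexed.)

[i=0,j=0] 7>6 → j++
[i=0,j=1] 7<11 → i++
[i=1,j=1] 8<11 → i++
[i=2,j=1] 11==11 emit → i++,j++
[i=3,j=2] 13<22 → i++
[i=4,j=2] 15<22 → i++
[i=5,j=2] 16<22 → i++
[i=6,j=2] 20<22 → i++
[i=7,j=2] 27>22 → j++
[i=7,j=3] 27<29 → i++
[i=8,j=3] 28<29 → i++

11 moves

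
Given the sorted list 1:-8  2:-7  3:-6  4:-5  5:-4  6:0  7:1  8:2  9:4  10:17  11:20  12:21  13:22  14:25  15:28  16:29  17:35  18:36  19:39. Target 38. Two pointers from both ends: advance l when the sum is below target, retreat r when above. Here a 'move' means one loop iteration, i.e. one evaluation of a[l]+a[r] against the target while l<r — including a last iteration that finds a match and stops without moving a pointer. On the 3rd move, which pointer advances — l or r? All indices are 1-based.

[1,19] -8+39=31 <38 → l++
[2,19] -7+39=32 <38 → l++
[3,19] -6+39=33 <38 → l++

l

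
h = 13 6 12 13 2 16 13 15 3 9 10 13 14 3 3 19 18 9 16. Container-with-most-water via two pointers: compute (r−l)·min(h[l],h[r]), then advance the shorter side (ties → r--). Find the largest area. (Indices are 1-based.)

l=1 r=19: min(13,16)*18=234 best=234 *, l++
l=2 r=19: min(6,16)*17=102 best=234, l++
l=3 r=19: min(12,16)*16=192 best=234, l++
l=4 r=19: min(13,16)*15=195 best=234, l++
l=5 r=19: min(2,16)*14=28 best=234, l++
l=6 r=19: min(16,16)*13=208 best=234, r--
l=6 r=18: min(16,9)*12=108 best=234, r--
l=6 r=17: min(16,18)*11=176 best=234, l++
l=7 r=17: min(13,18)*10=130 best=234, l++
l=8 r=17: min(15,18)*9=135 best=234, l++
l=9 r=17: min(3,18)*8=24 best=234, l++
l=10 r=17: min(9,18)*7=63 best=234, l++
l=11 r=17: min(10,18)*6=60 best=234, l++
l=12 r=17: min(13,18)*5=65 best=234, l++
l=13 r=17: min(14,18)*4=56 best=234, l++
l=14 r=17: min(3,18)*3=9 best=234, l++
l=15 r=17: min(3,18)*2=6 best=234, l++
l=16 r=17: min(19,18)*1=18 best=234, r--

max area = 234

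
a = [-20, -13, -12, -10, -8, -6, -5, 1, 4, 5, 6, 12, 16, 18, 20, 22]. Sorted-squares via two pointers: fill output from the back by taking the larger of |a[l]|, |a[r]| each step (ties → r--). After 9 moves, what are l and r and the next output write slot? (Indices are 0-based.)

[0,15] |-20|<=|22| out[15]=484 → r--
[0,14] |-20|<=|20| out[14]=400 → r--
[0,13] |-20|>|18| out[13]=400 → l++
[1,13] |-13|<=|18| out[12]=324 → r--
[1,12] |-13|<=|16| out[11]=256 → r--
[1,11] |-13|>|12| out[10]=169 → l++
[2,11] |-12|<=|12| out[9]=144 → r--
[2,10] |-12|>|6| out[8]=144 → l++
[3,10] |-10|>|6| out[7]=100 → l++

l=4, r=10, next write slot=6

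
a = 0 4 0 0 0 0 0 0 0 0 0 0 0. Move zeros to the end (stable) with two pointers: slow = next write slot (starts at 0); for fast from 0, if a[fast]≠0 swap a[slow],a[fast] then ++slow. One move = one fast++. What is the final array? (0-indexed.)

(s=0,f=0) a[fast]=0 → fast++
(s=0,f=1) a[fast]=4≠0 swap→a[0]=4 → slow++,fast++
(s=1,f=2) a[fast]=0 → fast++
(s=1,f=3) a[fast]=0 → fast++
(s=1,f=4) a[fast]=0 → fast++
(s=1,f=5) a[fast]=0 → fast++
(s=1,f=6) a[fast]=0 → fast++
(s=1,f=7) a[fast]=0 → fast++
(s=1,f=8) a[fast]=0 → fast++
(s=1,f=9) a[fast]=0 → fast++
(s=1,f=10) a[fast]=0 → fast++
(s=1,f=11) a[fast]=0 → fast++
(s=1,f=12) a[fast]=0 → fast++

[4, 0, 0, 0, 0, 0, 0, 0, 0, 0, 0, 0, 0]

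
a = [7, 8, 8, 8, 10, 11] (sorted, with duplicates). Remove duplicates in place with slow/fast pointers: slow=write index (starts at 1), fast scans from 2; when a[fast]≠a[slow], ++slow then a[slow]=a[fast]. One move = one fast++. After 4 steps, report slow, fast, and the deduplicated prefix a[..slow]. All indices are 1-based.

slow=3, fast=6, prefix=[7, 8, 10]

slow=1 fast=2: a[fast]=8≠a[slow]=7 write a[2]=8, slow++,fast++
slow=2 fast=3: a[fast]=8=a[slow] dup, fast++
slow=2 fast=4: a[fast]=8=a[slow] dup, fast++
slow=2 fast=5: a[fast]=10≠a[slow]=8 write a[3]=10, slow++,fast++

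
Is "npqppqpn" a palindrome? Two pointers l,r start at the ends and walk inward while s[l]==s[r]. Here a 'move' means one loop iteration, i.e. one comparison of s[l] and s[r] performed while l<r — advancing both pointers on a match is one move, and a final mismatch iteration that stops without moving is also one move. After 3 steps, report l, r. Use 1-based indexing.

l=1 r=8: 'n'=='n', l++,r--
l=2 r=7: 'p'=='p', l++,r--
l=3 r=6: 'q'=='q', l++,r--

l=4, r=5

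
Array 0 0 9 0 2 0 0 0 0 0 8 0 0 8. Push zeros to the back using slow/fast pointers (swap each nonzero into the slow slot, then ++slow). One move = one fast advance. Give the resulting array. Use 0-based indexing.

[9, 2, 8, 8, 0, 0, 0, 0, 0, 0, 0, 0, 0, 0]

(s=0,f=0) a[fast]=0 → fast++
(s=0,f=1) a[fast]=0 → fast++
(s=0,f=2) a[fast]=9≠0 swap→a[0]=9 → slow++,fast++
(s=1,f=3) a[fast]=0 → fast++
(s=1,f=4) a[fast]=2≠0 swap→a[1]=2 → slow++,fast++
(s=2,f=5) a[fast]=0 → fast++
(s=2,f=6) a[fast]=0 → fast++
(s=2,f=7) a[fast]=0 → fast++
(s=2,f=8) a[fast]=0 → fast++
(s=2,f=9) a[fast]=0 → fast++
(s=2,f=10) a[fast]=8≠0 swap→a[2]=8 → slow++,fast++
(s=3,f=11) a[fast]=0 → fast++
(s=3,f=12) a[fast]=0 → fast++
(s=3,f=13) a[fast]=8≠0 swap→a[3]=8 → slow++,fast++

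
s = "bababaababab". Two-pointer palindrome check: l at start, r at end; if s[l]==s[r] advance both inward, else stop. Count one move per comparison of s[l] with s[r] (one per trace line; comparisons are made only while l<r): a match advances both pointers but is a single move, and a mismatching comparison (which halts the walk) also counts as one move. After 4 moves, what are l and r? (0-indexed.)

[0,11] 'b'=='b' → l++,r--
[1,10] 'a'=='a' → l++,r--
[2,9] 'b'=='b' → l++,r--
[3,8] 'a'=='a' → l++,r--

l=4, r=7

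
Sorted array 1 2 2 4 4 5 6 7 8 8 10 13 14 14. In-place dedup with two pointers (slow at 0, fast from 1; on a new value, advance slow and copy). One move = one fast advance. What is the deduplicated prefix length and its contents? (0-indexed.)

length 10; prefix = [1, 2, 4, 5, 6, 7, 8, 10, 13, 14]

slow=0 fast=1: a[fast]=2≠a[slow]=1 write a[1]=2, slow++,fast++
slow=1 fast=2: a[fast]=2=a[slow] dup, fast++
slow=1 fast=3: a[fast]=4≠a[slow]=2 write a[2]=4, slow++,fast++
slow=2 fast=4: a[fast]=4=a[slow] dup, fast++
slow=2 fast=5: a[fast]=5≠a[slow]=4 write a[3]=5, slow++,fast++
slow=3 fast=6: a[fast]=6≠a[slow]=5 write a[4]=6, slow++,fast++
slow=4 fast=7: a[fast]=7≠a[slow]=6 write a[5]=7, slow++,fast++
slow=5 fast=8: a[fast]=8≠a[slow]=7 write a[6]=8, slow++,fast++
slow=6 fast=9: a[fast]=8=a[slow] dup, fast++
slow=6 fast=10: a[fast]=10≠a[slow]=8 write a[7]=10, slow++,fast++
slow=7 fast=11: a[fast]=13≠a[slow]=10 write a[8]=13, slow++,fast++
slow=8 fast=12: a[fast]=14≠a[slow]=13 write a[9]=14, slow++,fast++
slow=9 fast=13: a[fast]=14=a[slow] dup, fast++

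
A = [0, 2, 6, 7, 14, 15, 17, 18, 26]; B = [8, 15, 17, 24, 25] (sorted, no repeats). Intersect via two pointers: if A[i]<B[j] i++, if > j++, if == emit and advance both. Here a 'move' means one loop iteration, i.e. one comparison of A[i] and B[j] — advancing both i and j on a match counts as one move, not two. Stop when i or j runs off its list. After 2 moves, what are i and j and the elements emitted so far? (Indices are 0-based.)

i=2, j=0, emitted=[]

[i=0,j=0] 0<8 → i++
[i=1,j=0] 2<8 → i++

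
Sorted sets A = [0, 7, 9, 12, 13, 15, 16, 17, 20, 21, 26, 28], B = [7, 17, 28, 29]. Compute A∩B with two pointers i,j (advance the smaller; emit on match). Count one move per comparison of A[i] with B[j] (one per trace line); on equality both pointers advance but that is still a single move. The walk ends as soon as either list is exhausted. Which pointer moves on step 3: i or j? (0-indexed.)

[i=0,j=0] 0<7 → i++
[i=1,j=0] 7==7 emit → i++,j++
[i=2,j=1] 9<17 → i++

i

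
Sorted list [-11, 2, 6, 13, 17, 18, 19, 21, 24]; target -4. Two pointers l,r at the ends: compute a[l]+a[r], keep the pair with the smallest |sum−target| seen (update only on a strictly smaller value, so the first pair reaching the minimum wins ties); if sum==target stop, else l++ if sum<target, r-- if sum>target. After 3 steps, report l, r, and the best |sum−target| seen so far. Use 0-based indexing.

[0,8] -11+24=13 d=17 * → r--
[0,7] -11+21=10 d=14 * → r--
[0,6] -11+19=8 d=12 * → r--

l=0, r=5, best |Δ|=12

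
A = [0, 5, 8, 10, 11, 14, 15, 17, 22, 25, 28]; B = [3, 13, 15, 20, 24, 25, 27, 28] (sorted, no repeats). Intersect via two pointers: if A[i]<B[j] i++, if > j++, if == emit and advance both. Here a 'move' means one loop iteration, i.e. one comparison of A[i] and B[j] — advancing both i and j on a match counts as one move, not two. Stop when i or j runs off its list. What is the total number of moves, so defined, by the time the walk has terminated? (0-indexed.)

16 moves

i=0 j=0: 0<3, i++
i=1 j=0: 5>3, j++
i=1 j=1: 5<13, i++
i=2 j=1: 8<13, i++
i=3 j=1: 10<13, i++
i=4 j=1: 11<13, i++
i=5 j=1: 14>13, j++
i=5 j=2: 14<15, i++
i=6 j=2: 15==15 emit, i++,j++
i=7 j=3: 17<20, i++
i=8 j=3: 22>20, j++
i=8 j=4: 22<24, i++
i=9 j=4: 25>24, j++
i=9 j=5: 25==25 emit, i++,j++
i=10 j=6: 28>27, j++
i=10 j=7: 28==28 emit, i++,j++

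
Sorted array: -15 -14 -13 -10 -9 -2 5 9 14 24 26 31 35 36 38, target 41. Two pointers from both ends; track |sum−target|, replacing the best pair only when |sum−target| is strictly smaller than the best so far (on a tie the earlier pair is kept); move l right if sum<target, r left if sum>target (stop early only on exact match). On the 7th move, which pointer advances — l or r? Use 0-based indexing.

r

[0,14] -15+38=23 d=18 * → l++
[1,14] -14+38=24 d=17 * → l++
[2,14] -13+38=25 d=16 * → l++
[3,14] -10+38=28 d=13 * → l++
[4,14] -9+38=29 d=12 * → l++
[5,14] -2+38=36 d=5 * → l++
[6,14] 5+38=43 d=2 * → r--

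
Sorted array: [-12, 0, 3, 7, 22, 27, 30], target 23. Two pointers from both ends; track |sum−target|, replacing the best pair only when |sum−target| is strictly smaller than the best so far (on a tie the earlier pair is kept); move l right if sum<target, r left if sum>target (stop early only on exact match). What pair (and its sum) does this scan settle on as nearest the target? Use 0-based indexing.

pair (0, 22) with sum 22 (|Δ|=1)

l=0 r=6: -12+30=18 d=5 *, l++
l=1 r=6: 0+30=30 d=7, r--
l=1 r=5: 0+27=27 d=4 *, r--
l=1 r=4: 0+22=22 d=1 *, l++
l=2 r=4: 3+22=25 d=2, r--
l=2 r=3: 3+7=10 d=13, l++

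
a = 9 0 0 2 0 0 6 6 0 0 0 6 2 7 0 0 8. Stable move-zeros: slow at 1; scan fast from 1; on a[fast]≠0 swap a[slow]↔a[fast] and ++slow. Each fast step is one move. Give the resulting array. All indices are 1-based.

[9, 2, 6, 6, 6, 2, 7, 8, 0, 0, 0, 0, 0, 0, 0, 0, 0]

(s=1,f=1) a[fast]=9≠0 swap→a[1]=9 → slow++,fast++
(s=2,f=2) a[fast]=0 → fast++
(s=2,f=3) a[fast]=0 → fast++
(s=2,f=4) a[fast]=2≠0 swap→a[2]=2 → slow++,fast++
(s=3,f=5) a[fast]=0 → fast++
(s=3,f=6) a[fast]=0 → fast++
(s=3,f=7) a[fast]=6≠0 swap→a[3]=6 → slow++,fast++
(s=4,f=8) a[fast]=6≠0 swap→a[4]=6 → slow++,fast++
(s=5,f=9) a[fast]=0 → fast++
(s=5,f=10) a[fast]=0 → fast++
(s=5,f=11) a[fast]=0 → fast++
(s=5,f=12) a[fast]=6≠0 swap→a[5]=6 → slow++,fast++
(s=6,f=13) a[fast]=2≠0 swap→a[6]=2 → slow++,fast++
(s=7,f=14) a[fast]=7≠0 swap→a[7]=7 → slow++,fast++
(s=8,f=15) a[fast]=0 → fast++
(s=8,f=16) a[fast]=0 → fast++
(s=8,f=17) a[fast]=8≠0 swap→a[8]=8 → slow++,fast++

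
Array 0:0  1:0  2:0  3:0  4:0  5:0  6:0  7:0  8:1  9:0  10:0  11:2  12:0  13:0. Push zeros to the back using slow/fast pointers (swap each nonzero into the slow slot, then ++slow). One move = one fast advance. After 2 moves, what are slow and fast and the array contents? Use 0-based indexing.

slow=0, fast=2, a=[0, 0, 0, 0, 0, 0, 0, 0, 1, 0, 0, 2, 0, 0]

(s=0,f=0) a[fast]=0 → fast++
(s=0,f=1) a[fast]=0 → fast++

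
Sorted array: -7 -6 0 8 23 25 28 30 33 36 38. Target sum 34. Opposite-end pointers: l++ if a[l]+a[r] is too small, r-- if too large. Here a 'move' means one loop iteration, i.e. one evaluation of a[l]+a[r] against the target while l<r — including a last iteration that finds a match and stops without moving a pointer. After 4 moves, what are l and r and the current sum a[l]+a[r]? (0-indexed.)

l=0 r=10: -7+38=31 <34, l++
l=1 r=10: -6+38=32 <34, l++
l=2 r=10: 0+38=38 >34, r--
l=2 r=9: 0+36=36 >34, r--

l=2, r=8, sum=33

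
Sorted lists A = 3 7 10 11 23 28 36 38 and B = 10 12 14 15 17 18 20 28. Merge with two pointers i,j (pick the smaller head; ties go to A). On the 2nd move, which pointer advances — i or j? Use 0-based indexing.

i

[i=0,j=0] A[i]=3<=B[j]=10 take 3 → i++
[i=1,j=0] A[i]=7<=B[j]=10 take 7 → i++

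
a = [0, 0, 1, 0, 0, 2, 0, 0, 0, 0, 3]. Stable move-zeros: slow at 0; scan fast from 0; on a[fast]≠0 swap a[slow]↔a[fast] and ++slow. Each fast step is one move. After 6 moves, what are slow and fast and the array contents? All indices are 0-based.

slow=2, fast=6, a=[1, 2, 0, 0, 0, 0, 0, 0, 0, 0, 3]

(s=0,f=0) a[fast]=0 → fast++
(s=0,f=1) a[fast]=0 → fast++
(s=0,f=2) a[fast]=1≠0 swap→a[0]=1 → slow++,fast++
(s=1,f=3) a[fast]=0 → fast++
(s=1,f=4) a[fast]=0 → fast++
(s=1,f=5) a[fast]=2≠0 swap→a[1]=2 → slow++,fast++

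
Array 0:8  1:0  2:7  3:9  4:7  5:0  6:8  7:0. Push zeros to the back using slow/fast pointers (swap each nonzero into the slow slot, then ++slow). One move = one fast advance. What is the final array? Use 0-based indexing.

[8, 7, 9, 7, 8, 0, 0, 0]

(s=0,f=0) a[fast]=8≠0 swap→a[0]=8 → slow++,fast++
(s=1,f=1) a[fast]=0 → fast++
(s=1,f=2) a[fast]=7≠0 swap→a[1]=7 → slow++,fast++
(s=2,f=3) a[fast]=9≠0 swap→a[2]=9 → slow++,fast++
(s=3,f=4) a[fast]=7≠0 swap→a[3]=7 → slow++,fast++
(s=4,f=5) a[fast]=0 → fast++
(s=4,f=6) a[fast]=8≠0 swap→a[4]=8 → slow++,fast++
(s=5,f=7) a[fast]=0 → fast++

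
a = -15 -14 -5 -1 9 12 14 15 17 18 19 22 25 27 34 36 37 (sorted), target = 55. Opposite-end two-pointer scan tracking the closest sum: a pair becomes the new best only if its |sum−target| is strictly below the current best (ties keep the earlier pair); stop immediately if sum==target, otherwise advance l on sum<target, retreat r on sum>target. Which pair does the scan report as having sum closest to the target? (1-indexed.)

pair (18, 37) with sum 55 (|Δ|=0)

[1,17] -15+37=22 d=33 * → l++
[2,17] -14+37=23 d=32 * → l++
[3,17] -5+37=32 d=23 * → l++
[4,17] -1+37=36 d=19 * → l++
[5,17] 9+37=46 d=9 * → l++
[6,17] 12+37=49 d=6 * → l++
[7,17] 14+37=51 d=4 * → l++
[8,17] 15+37=52 d=3 * → l++
[9,17] 17+37=54 d=1 * → l++
[10,17] 18+37=55 d=0 * → stop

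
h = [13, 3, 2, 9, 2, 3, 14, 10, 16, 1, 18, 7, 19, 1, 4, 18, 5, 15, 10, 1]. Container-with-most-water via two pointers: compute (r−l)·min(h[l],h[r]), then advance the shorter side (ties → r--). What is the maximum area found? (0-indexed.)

l=0 r=19: min(13,1)*19=19 best=19 *, r--
l=0 r=18: min(13,10)*18=180 best=180 *, r--
l=0 r=17: min(13,15)*17=221 best=221 *, l++
l=1 r=17: min(3,15)*16=48 best=221, l++
l=2 r=17: min(2,15)*15=30 best=221, l++
l=3 r=17: min(9,15)*14=126 best=221, l++
l=4 r=17: min(2,15)*13=26 best=221, l++
l=5 r=17: min(3,15)*12=36 best=221, l++
l=6 r=17: min(14,15)*11=154 best=221, l++
l=7 r=17: min(10,15)*10=100 best=221, l++
l=8 r=17: min(16,15)*9=135 best=221, r--
l=8 r=16: min(16,5)*8=40 best=221, r--
l=8 r=15: min(16,18)*7=112 best=221, l++
l=9 r=15: min(1,18)*6=6 best=221, l++
l=10 r=15: min(18,18)*5=90 best=221, r--
l=10 r=14: min(18,4)*4=16 best=221, r--
l=10 r=13: min(18,1)*3=3 best=221, r--
l=10 r=12: min(18,19)*2=36 best=221, l++
l=11 r=12: min(7,19)*1=7 best=221, l++

max area = 221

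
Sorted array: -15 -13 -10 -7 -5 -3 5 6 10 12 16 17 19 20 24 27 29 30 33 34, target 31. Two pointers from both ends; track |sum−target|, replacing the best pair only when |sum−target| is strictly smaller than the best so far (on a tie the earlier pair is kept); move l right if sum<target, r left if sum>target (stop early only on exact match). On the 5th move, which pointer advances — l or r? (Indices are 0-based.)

[0,19] -15+34=19 d=12 * → l++
[1,19] -13+34=21 d=10 * → l++
[2,19] -10+34=24 d=7 * → l++
[3,19] -7+34=27 d=4 * → l++
[4,19] -5+34=29 d=2 * → l++

l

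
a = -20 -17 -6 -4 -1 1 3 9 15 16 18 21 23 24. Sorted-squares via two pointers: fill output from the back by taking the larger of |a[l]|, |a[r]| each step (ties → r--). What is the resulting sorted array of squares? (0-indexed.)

[1, 1, 9, 16, 36, 81, 225, 256, 289, 324, 400, 441, 529, 576]

[0,13] |-20|<=|24| out[13]=576 → r--
[0,12] |-20|<=|23| out[12]=529 → r--
[0,11] |-20|<=|21| out[11]=441 → r--
[0,10] |-20|>|18| out[10]=400 → l++
[1,10] |-17|<=|18| out[9]=324 → r--
[1,9] |-17|>|16| out[8]=289 → l++
[2,9] |-6|<=|16| out[7]=256 → r--
[2,8] |-6|<=|15| out[6]=225 → r--
[2,7] |-6|<=|9| out[5]=81 → r--
[2,6] |-6|>|3| out[4]=36 → l++
[3,6] |-4|>|3| out[3]=16 → l++
[4,6] |-1|<=|3| out[2]=9 → r--
[4,5] |-1|<=|1| out[1]=1 → r--
[4,4] |-1|<=|-1| out[0]=1 → r--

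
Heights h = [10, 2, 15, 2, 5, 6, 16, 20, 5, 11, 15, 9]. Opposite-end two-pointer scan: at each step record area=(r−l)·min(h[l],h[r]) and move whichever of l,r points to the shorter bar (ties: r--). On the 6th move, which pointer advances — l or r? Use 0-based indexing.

[0,11] min(10,9)*11=99 best=99 * → r--
[0,10] min(10,15)*10=100 best=100 * → l++
[1,10] min(2,15)*9=18 best=100 → l++
[2,10] min(15,15)*8=120 best=120 * → r--
[2,9] min(15,11)*7=77 best=120 → r--
[2,8] min(15,5)*6=30 best=120 → r--

r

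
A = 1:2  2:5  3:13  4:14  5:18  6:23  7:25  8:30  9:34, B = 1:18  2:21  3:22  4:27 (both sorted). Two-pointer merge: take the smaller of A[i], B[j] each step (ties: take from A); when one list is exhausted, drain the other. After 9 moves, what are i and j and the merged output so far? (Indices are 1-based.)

i=1 j=1: A[i]=2<=B[j]=18 take 2, i++
i=2 j=1: A[i]=5<=B[j]=18 take 5, i++
i=3 j=1: A[i]=13<=B[j]=18 take 13, i++
i=4 j=1: A[i]=14<=B[j]=18 take 14, i++
i=5 j=1: A[i]=18<=B[j]=18 take 18, i++
i=6 j=1: A[i]=23>B[j]=18 take 18, j++
i=6 j=2: A[i]=23>B[j]=21 take 21, j++
i=6 j=3: A[i]=23>B[j]=22 take 22, j++
i=6 j=4: A[i]=23<=B[j]=27 take 23, i++

i=7, j=4, merged so far=[2, 5, 13, 14, 18, 18, 21, 22, 23]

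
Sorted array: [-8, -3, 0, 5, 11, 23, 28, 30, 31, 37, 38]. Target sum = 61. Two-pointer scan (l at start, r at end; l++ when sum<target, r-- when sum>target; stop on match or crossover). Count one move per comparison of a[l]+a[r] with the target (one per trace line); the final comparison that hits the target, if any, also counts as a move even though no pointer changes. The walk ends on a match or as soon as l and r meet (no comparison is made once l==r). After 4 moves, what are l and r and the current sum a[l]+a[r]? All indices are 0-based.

l=4, r=10, sum=49

l=0 r=10: -8+38=30 <61, l++
l=1 r=10: -3+38=35 <61, l++
l=2 r=10: 0+38=38 <61, l++
l=3 r=10: 5+38=43 <61, l++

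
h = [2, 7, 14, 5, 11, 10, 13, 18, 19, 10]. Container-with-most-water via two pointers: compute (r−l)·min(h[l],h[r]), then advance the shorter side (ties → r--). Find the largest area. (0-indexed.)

l=0 r=9: min(2,10)*9=18 best=18 *, l++
l=1 r=9: min(7,10)*8=56 best=56 *, l++
l=2 r=9: min(14,10)*7=70 best=70 *, r--
l=2 r=8: min(14,19)*6=84 best=84 *, l++
l=3 r=8: min(5,19)*5=25 best=84, l++
l=4 r=8: min(11,19)*4=44 best=84, l++
l=5 r=8: min(10,19)*3=30 best=84, l++
l=6 r=8: min(13,19)*2=26 best=84, l++
l=7 r=8: min(18,19)*1=18 best=84, l++

max area = 84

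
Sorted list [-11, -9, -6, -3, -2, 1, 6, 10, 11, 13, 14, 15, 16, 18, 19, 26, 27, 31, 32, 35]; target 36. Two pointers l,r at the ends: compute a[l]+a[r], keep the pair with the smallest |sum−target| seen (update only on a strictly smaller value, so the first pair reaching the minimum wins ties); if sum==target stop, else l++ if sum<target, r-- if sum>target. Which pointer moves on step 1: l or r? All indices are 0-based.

l

l=0 r=19: -11+35=24 d=12 *, l++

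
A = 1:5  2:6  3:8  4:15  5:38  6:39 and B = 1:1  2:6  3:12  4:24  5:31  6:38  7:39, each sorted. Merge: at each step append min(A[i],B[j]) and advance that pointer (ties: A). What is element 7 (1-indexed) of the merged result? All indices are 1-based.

merged[7] = 15

i=1 j=1: A[i]=5>B[j]=1 take 1, j++
i=1 j=2: A[i]=5<=B[j]=6 take 5, i++
i=2 j=2: A[i]=6<=B[j]=6 take 6, i++
i=3 j=2: A[i]=8>B[j]=6 take 6, j++
i=3 j=3: A[i]=8<=B[j]=12 take 8, i++
i=4 j=3: A[i]=15>B[j]=12 take 12, j++
i=4 j=4: A[i]=15<=B[j]=24 take 15, i++
i=5 j=4: A[i]=38>B[j]=24 take 24, j++
i=5 j=5: A[i]=38>B[j]=31 take 31, j++
i=5 j=6: A[i]=38<=B[j]=38 take 38, i++
i=6 j=6: A[i]=39>B[j]=38 take 38, j++
i=6 j=7: A[i]=39<=B[j]=39 take 39, i++
i=7 j=7: A done, take B[j]=39, j++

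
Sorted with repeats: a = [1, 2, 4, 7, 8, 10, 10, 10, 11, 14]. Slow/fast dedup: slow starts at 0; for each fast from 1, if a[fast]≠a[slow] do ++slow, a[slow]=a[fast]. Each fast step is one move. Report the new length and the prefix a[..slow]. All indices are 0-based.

slow=0 fast=1: a[fast]=2≠a[slow]=1 write a[1]=2, slow++,fast++
slow=1 fast=2: a[fast]=4≠a[slow]=2 write a[2]=4, slow++,fast++
slow=2 fast=3: a[fast]=7≠a[slow]=4 write a[3]=7, slow++,fast++
slow=3 fast=4: a[fast]=8≠a[slow]=7 write a[4]=8, slow++,fast++
slow=4 fast=5: a[fast]=10≠a[slow]=8 write a[5]=10, slow++,fast++
slow=5 fast=6: a[fast]=10=a[slow] dup, fast++
slow=5 fast=7: a[fast]=10=a[slow] dup, fast++
slow=5 fast=8: a[fast]=11≠a[slow]=10 write a[6]=11, slow++,fast++
slow=6 fast=9: a[fast]=14≠a[slow]=11 write a[7]=14, slow++,fast++

length 8; prefix = [1, 2, 4, 7, 8, 10, 11, 14]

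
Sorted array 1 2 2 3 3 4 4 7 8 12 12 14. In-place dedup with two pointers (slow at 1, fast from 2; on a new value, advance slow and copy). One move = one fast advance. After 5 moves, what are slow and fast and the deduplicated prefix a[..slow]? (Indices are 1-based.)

slow=1 fast=2: a[fast]=2≠a[slow]=1 write a[2]=2, slow++,fast++
slow=2 fast=3: a[fast]=2=a[slow] dup, fast++
slow=2 fast=4: a[fast]=3≠a[slow]=2 write a[3]=3, slow++,fast++
slow=3 fast=5: a[fast]=3=a[slow] dup, fast++
slow=3 fast=6: a[fast]=4≠a[slow]=3 write a[4]=4, slow++,fast++

slow=4, fast=7, prefix=[1, 2, 3, 4]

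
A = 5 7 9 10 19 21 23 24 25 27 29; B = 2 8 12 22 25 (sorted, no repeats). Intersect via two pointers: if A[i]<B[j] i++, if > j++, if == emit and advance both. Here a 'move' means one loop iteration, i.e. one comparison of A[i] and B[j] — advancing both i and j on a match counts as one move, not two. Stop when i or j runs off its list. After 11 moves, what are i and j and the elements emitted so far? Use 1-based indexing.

i=8, j=5, emitted=[]

i=1 j=1: 5>2, j++
i=1 j=2: 5<8, i++
i=2 j=2: 7<8, i++
i=3 j=2: 9>8, j++
i=3 j=3: 9<12, i++
i=4 j=3: 10<12, i++
i=5 j=3: 19>12, j++
i=5 j=4: 19<22, i++
i=6 j=4: 21<22, i++
i=7 j=4: 23>22, j++
i=7 j=5: 23<25, i++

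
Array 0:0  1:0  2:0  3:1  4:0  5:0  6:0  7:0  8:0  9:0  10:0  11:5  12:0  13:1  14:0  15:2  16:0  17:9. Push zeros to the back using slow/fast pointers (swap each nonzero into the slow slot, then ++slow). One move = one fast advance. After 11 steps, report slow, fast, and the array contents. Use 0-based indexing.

slow=0 fast=0: a[fast]=0, fast++
slow=0 fast=1: a[fast]=0, fast++
slow=0 fast=2: a[fast]=0, fast++
slow=0 fast=3: a[fast]=1≠0 swap→a[0]=1, slow++,fast++
slow=1 fast=4: a[fast]=0, fast++
slow=1 fast=5: a[fast]=0, fast++
slow=1 fast=6: a[fast]=0, fast++
slow=1 fast=7: a[fast]=0, fast++
slow=1 fast=8: a[fast]=0, fast++
slow=1 fast=9: a[fast]=0, fast++
slow=1 fast=10: a[fast]=0, fast++

slow=1, fast=11, a=[1, 0, 0, 0, 0, 0, 0, 0, 0, 0, 0, 5, 0, 1, 0, 2, 0, 9]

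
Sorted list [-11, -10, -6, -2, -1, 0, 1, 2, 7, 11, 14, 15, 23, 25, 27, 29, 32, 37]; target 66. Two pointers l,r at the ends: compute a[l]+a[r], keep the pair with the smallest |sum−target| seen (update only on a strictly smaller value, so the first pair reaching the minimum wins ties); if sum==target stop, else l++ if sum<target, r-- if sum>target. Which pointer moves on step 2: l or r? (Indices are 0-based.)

[0,17] -11+37=26 d=40 * → l++
[1,17] -10+37=27 d=39 * → l++

l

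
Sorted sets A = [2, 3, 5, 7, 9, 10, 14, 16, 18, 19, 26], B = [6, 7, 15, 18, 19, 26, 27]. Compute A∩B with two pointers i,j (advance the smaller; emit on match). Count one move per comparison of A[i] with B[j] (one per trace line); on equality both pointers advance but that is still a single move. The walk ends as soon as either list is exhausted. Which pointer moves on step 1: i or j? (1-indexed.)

i

[i=1,j=1] 2<6 → i++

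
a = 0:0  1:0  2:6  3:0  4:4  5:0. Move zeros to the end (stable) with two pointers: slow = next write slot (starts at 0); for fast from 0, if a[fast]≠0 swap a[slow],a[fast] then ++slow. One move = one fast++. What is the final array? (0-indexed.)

[6, 4, 0, 0, 0, 0]

slow=0 fast=0: a[fast]=0, fast++
slow=0 fast=1: a[fast]=0, fast++
slow=0 fast=2: a[fast]=6≠0 swap→a[0]=6, slow++,fast++
slow=1 fast=3: a[fast]=0, fast++
slow=1 fast=4: a[fast]=4≠0 swap→a[1]=4, slow++,fast++
slow=2 fast=5: a[fast]=0, fast++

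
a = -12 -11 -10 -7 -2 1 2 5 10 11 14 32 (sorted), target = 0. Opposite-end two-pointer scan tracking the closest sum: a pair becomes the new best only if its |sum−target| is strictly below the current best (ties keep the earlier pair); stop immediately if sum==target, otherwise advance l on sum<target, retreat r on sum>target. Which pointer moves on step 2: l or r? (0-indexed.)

l=0 r=11: -12+32=20 d=20 *, r--
l=0 r=10: -12+14=2 d=2 *, r--

r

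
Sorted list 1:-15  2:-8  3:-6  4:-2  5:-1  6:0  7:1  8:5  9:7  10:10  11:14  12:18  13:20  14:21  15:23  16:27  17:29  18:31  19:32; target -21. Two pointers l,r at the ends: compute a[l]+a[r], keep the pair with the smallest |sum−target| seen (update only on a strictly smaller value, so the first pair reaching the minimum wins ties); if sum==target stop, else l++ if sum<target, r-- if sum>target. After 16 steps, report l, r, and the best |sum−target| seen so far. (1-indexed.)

[1,19] -15+32=17 d=38 * → r--
[1,18] -15+31=16 d=37 * → r--
[1,17] -15+29=14 d=35 * → r--
[1,16] -15+27=12 d=33 * → r--
[1,15] -15+23=8 d=29 * → r--
[1,14] -15+21=6 d=27 * → r--
[1,13] -15+20=5 d=26 * → r--
[1,12] -15+18=3 d=24 * → r--
[1,11] -15+14=-1 d=20 * → r--
[1,10] -15+10=-5 d=16 * → r--
[1,9] -15+7=-8 d=13 * → r--
[1,8] -15+5=-10 d=11 * → r--
[1,7] -15+1=-14 d=7 * → r--
[1,6] -15+0=-15 d=6 * → r--
[1,5] -15+-1=-16 d=5 * → r--
[1,4] -15+-2=-17 d=4 * → r--

l=1, r=3, best |Δ|=4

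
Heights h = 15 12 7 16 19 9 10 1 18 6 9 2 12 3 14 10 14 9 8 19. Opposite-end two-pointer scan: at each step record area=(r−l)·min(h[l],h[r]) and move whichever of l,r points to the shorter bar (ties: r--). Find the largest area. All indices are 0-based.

max area = 285

[0,19] min(15,19)*19=285 best=285 * → l++
[1,19] min(12,19)*18=216 best=285 → l++
[2,19] min(7,19)*17=119 best=285 → l++
[3,19] min(16,19)*16=256 best=285 → l++
[4,19] min(19,19)*15=285 best=285 → r--
[4,18] min(19,8)*14=112 best=285 → r--
[4,17] min(19,9)*13=117 best=285 → r--
[4,16] min(19,14)*12=168 best=285 → r--
[4,15] min(19,10)*11=110 best=285 → r--
[4,14] min(19,14)*10=140 best=285 → r--
[4,13] min(19,3)*9=27 best=285 → r--
[4,12] min(19,12)*8=96 best=285 → r--
[4,11] min(19,2)*7=14 best=285 → r--
[4,10] min(19,9)*6=54 best=285 → r--
[4,9] min(19,6)*5=30 best=285 → r--
[4,8] min(19,18)*4=72 best=285 → r--
[4,7] min(19,1)*3=3 best=285 → r--
[4,6] min(19,10)*2=20 best=285 → r--
[4,5] min(19,9)*1=9 best=285 → r--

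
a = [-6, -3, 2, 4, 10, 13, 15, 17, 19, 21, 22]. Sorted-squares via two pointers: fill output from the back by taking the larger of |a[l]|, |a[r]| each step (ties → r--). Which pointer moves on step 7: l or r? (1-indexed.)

r

l=1 r=11: |-6|<=|22| out[11]=484, r--
l=1 r=10: |-6|<=|21| out[10]=441, r--
l=1 r=9: |-6|<=|19| out[9]=361, r--
l=1 r=8: |-6|<=|17| out[8]=289, r--
l=1 r=7: |-6|<=|15| out[7]=225, r--
l=1 r=6: |-6|<=|13| out[6]=169, r--
l=1 r=5: |-6|<=|10| out[5]=100, r--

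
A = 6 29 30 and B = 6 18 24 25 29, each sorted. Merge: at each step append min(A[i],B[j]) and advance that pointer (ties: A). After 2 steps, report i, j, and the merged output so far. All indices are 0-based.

i=0 j=0: A[i]=6<=B[j]=6 take 6, i++
i=1 j=0: A[i]=29>B[j]=6 take 6, j++

i=1, j=1, merged so far=[6, 6]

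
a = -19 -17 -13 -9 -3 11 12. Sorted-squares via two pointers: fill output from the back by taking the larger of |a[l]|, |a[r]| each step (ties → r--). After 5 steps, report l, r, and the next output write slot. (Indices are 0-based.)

[0,6] |-19|>|12| out[6]=361 → l++
[1,6] |-17|>|12| out[5]=289 → l++
[2,6] |-13|>|12| out[4]=169 → l++
[3,6] |-9|<=|12| out[3]=144 → r--
[3,5] |-9|<=|11| out[2]=121 → r--

l=3, r=4, next write slot=1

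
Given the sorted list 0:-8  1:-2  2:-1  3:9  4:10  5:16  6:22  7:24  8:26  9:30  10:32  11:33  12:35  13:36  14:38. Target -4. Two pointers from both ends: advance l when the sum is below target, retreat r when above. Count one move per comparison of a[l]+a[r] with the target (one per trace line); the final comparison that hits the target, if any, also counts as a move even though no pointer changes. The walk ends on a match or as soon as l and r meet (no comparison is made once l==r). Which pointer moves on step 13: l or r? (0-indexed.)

l=0 r=14: -8+38=30 >-4, r--
l=0 r=13: -8+36=28 >-4, r--
l=0 r=12: -8+35=27 >-4, r--
l=0 r=11: -8+33=25 >-4, r--
l=0 r=10: -8+32=24 >-4, r--
l=0 r=9: -8+30=22 >-4, r--
l=0 r=8: -8+26=18 >-4, r--
l=0 r=7: -8+24=16 >-4, r--
l=0 r=6: -8+22=14 >-4, r--
l=0 r=5: -8+16=8 >-4, r--
l=0 r=4: -8+10=2 >-4, r--
l=0 r=3: -8+9=1 >-4, r--
l=0 r=2: -8+-1=-9 <-4, l++

l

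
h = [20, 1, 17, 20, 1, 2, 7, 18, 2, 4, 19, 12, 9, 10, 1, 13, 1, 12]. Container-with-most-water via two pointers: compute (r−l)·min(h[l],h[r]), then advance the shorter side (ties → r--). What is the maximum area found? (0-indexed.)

max area = 204

l=0 r=17: min(20,12)*17=204 best=204 *, r--
l=0 r=16: min(20,1)*16=16 best=204, r--
l=0 r=15: min(20,13)*15=195 best=204, r--
l=0 r=14: min(20,1)*14=14 best=204, r--
l=0 r=13: min(20,10)*13=130 best=204, r--
l=0 r=12: min(20,9)*12=108 best=204, r--
l=0 r=11: min(20,12)*11=132 best=204, r--
l=0 r=10: min(20,19)*10=190 best=204, r--
l=0 r=9: min(20,4)*9=36 best=204, r--
l=0 r=8: min(20,2)*8=16 best=204, r--
l=0 r=7: min(20,18)*7=126 best=204, r--
l=0 r=6: min(20,7)*6=42 best=204, r--
l=0 r=5: min(20,2)*5=10 best=204, r--
l=0 r=4: min(20,1)*4=4 best=204, r--
l=0 r=3: min(20,20)*3=60 best=204, r--
l=0 r=2: min(20,17)*2=34 best=204, r--
l=0 r=1: min(20,1)*1=1 best=204, r--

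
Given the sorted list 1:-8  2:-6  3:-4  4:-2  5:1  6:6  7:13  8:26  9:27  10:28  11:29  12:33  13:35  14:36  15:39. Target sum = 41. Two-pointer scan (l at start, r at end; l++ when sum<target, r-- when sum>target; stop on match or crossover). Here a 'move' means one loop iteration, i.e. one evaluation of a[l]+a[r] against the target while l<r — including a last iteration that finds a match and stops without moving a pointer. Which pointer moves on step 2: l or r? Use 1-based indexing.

l

[1,15] -8+39=31 <41 → l++
[2,15] -6+39=33 <41 → l++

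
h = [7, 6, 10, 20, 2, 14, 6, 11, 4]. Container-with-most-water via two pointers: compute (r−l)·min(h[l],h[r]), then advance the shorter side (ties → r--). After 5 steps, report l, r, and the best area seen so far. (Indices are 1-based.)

[1,9] min(7,4)*8=32 best=32 * → r--
[1,8] min(7,11)*7=49 best=49 * → l++
[2,8] min(6,11)*6=36 best=49 → l++
[3,8] min(10,11)*5=50 best=50 * → l++
[4,8] min(20,11)*4=44 best=50 → r--

l=4, r=7, best area=50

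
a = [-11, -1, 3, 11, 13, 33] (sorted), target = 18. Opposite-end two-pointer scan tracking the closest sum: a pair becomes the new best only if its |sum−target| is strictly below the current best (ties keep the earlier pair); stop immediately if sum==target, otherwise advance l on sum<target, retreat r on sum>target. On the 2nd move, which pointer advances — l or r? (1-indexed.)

l

[1,6] -11+33=22 d=4 * → r--
[1,5] -11+13=2 d=16 → l++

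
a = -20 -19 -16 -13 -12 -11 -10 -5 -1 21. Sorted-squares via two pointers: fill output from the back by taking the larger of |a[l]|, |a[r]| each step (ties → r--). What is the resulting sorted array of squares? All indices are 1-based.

[1, 25, 100, 121, 144, 169, 256, 361, 400, 441]

l=1 r=10: |-20|<=|21| out[10]=441, r--
l=1 r=9: |-20|>|-1| out[9]=400, l++
l=2 r=9: |-19|>|-1| out[8]=361, l++
l=3 r=9: |-16|>|-1| out[7]=256, l++
l=4 r=9: |-13|>|-1| out[6]=169, l++
l=5 r=9: |-12|>|-1| out[5]=144, l++
l=6 r=9: |-11|>|-1| out[4]=121, l++
l=7 r=9: |-10|>|-1| out[3]=100, l++
l=8 r=9: |-5|>|-1| out[2]=25, l++
l=9 r=9: |-1|<=|-1| out[1]=1, r--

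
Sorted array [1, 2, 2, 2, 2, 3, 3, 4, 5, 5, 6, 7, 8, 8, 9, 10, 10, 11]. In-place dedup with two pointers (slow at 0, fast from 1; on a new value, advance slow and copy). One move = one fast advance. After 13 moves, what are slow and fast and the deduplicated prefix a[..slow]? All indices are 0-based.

slow=7, fast=14, prefix=[1, 2, 3, 4, 5, 6, 7, 8]

slow=0 fast=1: a[fast]=2≠a[slow]=1 write a[1]=2, slow++,fast++
slow=1 fast=2: a[fast]=2=a[slow] dup, fast++
slow=1 fast=3: a[fast]=2=a[slow] dup, fast++
slow=1 fast=4: a[fast]=2=a[slow] dup, fast++
slow=1 fast=5: a[fast]=3≠a[slow]=2 write a[2]=3, slow++,fast++
slow=2 fast=6: a[fast]=3=a[slow] dup, fast++
slow=2 fast=7: a[fast]=4≠a[slow]=3 write a[3]=4, slow++,fast++
slow=3 fast=8: a[fast]=5≠a[slow]=4 write a[4]=5, slow++,fast++
slow=4 fast=9: a[fast]=5=a[slow] dup, fast++
slow=4 fast=10: a[fast]=6≠a[slow]=5 write a[5]=6, slow++,fast++
slow=5 fast=11: a[fast]=7≠a[slow]=6 write a[6]=7, slow++,fast++
slow=6 fast=12: a[fast]=8≠a[slow]=7 write a[7]=8, slow++,fast++
slow=7 fast=13: a[fast]=8=a[slow] dup, fast++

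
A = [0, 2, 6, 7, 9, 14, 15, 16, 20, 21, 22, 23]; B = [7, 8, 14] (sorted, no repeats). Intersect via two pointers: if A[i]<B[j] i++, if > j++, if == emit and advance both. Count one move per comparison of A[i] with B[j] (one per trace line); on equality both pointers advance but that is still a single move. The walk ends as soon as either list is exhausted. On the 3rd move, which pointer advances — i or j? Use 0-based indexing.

i

[i=0,j=0] 0<7 → i++
[i=1,j=0] 2<7 → i++
[i=2,j=0] 6<7 → i++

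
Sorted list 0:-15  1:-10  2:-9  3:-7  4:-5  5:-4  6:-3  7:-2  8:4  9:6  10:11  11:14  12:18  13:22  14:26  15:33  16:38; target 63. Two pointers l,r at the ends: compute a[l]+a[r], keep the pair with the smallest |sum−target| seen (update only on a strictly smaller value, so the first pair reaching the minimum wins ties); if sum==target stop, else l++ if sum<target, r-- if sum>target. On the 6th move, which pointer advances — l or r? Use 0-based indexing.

l

[0,16] -15+38=23 d=40 * → l++
[1,16] -10+38=28 d=35 * → l++
[2,16] -9+38=29 d=34 * → l++
[3,16] -7+38=31 d=32 * → l++
[4,16] -5+38=33 d=30 * → l++
[5,16] -4+38=34 d=29 * → l++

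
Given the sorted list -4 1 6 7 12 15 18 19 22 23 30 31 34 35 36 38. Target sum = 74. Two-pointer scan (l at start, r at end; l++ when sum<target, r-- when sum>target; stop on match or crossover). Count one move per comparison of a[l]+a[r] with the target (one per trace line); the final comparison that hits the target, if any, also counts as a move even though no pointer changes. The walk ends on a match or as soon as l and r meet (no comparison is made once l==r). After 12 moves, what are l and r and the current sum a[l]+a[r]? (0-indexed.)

l=12, r=15, sum=72

[0,15] -4+38=34 <74 → l++
[1,15] 1+38=39 <74 → l++
[2,15] 6+38=44 <74 → l++
[3,15] 7+38=45 <74 → l++
[4,15] 12+38=50 <74 → l++
[5,15] 15+38=53 <74 → l++
[6,15] 18+38=56 <74 → l++
[7,15] 19+38=57 <74 → l++
[8,15] 22+38=60 <74 → l++
[9,15] 23+38=61 <74 → l++
[10,15] 30+38=68 <74 → l++
[11,15] 31+38=69 <74 → l++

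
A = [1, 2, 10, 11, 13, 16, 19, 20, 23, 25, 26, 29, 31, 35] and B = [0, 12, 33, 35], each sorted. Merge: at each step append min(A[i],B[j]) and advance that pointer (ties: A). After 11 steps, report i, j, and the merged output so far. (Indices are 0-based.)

[i=0,j=0] A[i]=1>B[j]=0 take 0 → j++
[i=0,j=1] A[i]=1<=B[j]=12 take 1 → i++
[i=1,j=1] A[i]=2<=B[j]=12 take 2 → i++
[i=2,j=1] A[i]=10<=B[j]=12 take 10 → i++
[i=3,j=1] A[i]=11<=B[j]=12 take 11 → i++
[i=4,j=1] A[i]=13>B[j]=12 take 12 → j++
[i=4,j=2] A[i]=13<=B[j]=33 take 13 → i++
[i=5,j=2] A[i]=16<=B[j]=33 take 16 → i++
[i=6,j=2] A[i]=19<=B[j]=33 take 19 → i++
[i=7,j=2] A[i]=20<=B[j]=33 take 20 → i++
[i=8,j=2] A[i]=23<=B[j]=33 take 23 → i++

i=9, j=2, merged so far=[0, 1, 2, 10, 11, 12, 13, 16, 19, 20, 23]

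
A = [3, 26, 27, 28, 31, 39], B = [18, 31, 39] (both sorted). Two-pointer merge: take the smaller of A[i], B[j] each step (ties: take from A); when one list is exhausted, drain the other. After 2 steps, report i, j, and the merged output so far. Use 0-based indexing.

i=1, j=1, merged so far=[3, 18]

i=0 j=0: A[i]=3<=B[j]=18 take 3, i++
i=1 j=0: A[i]=26>B[j]=18 take 18, j++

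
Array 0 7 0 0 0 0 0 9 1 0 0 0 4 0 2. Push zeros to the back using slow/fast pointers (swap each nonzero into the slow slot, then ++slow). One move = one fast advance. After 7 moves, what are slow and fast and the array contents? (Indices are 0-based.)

slow=0 fast=0: a[fast]=0, fast++
slow=0 fast=1: a[fast]=7≠0 swap→a[0]=7, slow++,fast++
slow=1 fast=2: a[fast]=0, fast++
slow=1 fast=3: a[fast]=0, fast++
slow=1 fast=4: a[fast]=0, fast++
slow=1 fast=5: a[fast]=0, fast++
slow=1 fast=6: a[fast]=0, fast++

slow=1, fast=7, a=[7, 0, 0, 0, 0, 0, 0, 9, 1, 0, 0, 0, 4, 0, 2]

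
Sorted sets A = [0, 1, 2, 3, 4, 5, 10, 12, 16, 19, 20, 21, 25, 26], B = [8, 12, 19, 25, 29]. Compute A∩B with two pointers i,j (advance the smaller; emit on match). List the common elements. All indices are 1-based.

intersection = [12, 19, 25]

[i=1,j=1] 0<8 → i++
[i=2,j=1] 1<8 → i++
[i=3,j=1] 2<8 → i++
[i=4,j=1] 3<8 → i++
[i=5,j=1] 4<8 → i++
[i=6,j=1] 5<8 → i++
[i=7,j=1] 10>8 → j++
[i=7,j=2] 10<12 → i++
[i=8,j=2] 12==12 emit → i++,j++
[i=9,j=3] 16<19 → i++
[i=10,j=3] 19==19 emit → i++,j++
[i=11,j=4] 20<25 → i++
[i=12,j=4] 21<25 → i++
[i=13,j=4] 25==25 emit → i++,j++
[i=14,j=5] 26<29 → i++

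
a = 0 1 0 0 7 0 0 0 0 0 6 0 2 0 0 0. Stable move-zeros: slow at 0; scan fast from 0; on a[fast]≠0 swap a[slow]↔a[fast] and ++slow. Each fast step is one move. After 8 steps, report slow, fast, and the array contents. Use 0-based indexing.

slow=0 fast=0: a[fast]=0, fast++
slow=0 fast=1: a[fast]=1≠0 swap→a[0]=1, slow++,fast++
slow=1 fast=2: a[fast]=0, fast++
slow=1 fast=3: a[fast]=0, fast++
slow=1 fast=4: a[fast]=7≠0 swap→a[1]=7, slow++,fast++
slow=2 fast=5: a[fast]=0, fast++
slow=2 fast=6: a[fast]=0, fast++
slow=2 fast=7: a[fast]=0, fast++

slow=2, fast=8, a=[1, 7, 0, 0, 0, 0, 0, 0, 0, 0, 6, 0, 2, 0, 0, 0]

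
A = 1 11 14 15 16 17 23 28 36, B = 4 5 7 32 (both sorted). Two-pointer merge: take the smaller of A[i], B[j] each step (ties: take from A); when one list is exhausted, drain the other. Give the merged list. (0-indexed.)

i=0 j=0: A[i]=1<=B[j]=4 take 1, i++
i=1 j=0: A[i]=11>B[j]=4 take 4, j++
i=1 j=1: A[i]=11>B[j]=5 take 5, j++
i=1 j=2: A[i]=11>B[j]=7 take 7, j++
i=1 j=3: A[i]=11<=B[j]=32 take 11, i++
i=2 j=3: A[i]=14<=B[j]=32 take 14, i++
i=3 j=3: A[i]=15<=B[j]=32 take 15, i++
i=4 j=3: A[i]=16<=B[j]=32 take 16, i++
i=5 j=3: A[i]=17<=B[j]=32 take 17, i++
i=6 j=3: A[i]=23<=B[j]=32 take 23, i++
i=7 j=3: A[i]=28<=B[j]=32 take 28, i++
i=8 j=3: A[i]=36>B[j]=32 take 32, j++
i=8 j=4: B done, take A[i]=36, i++

[1, 4, 5, 7, 11, 14, 15, 16, 17, 23, 28, 32, 36]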